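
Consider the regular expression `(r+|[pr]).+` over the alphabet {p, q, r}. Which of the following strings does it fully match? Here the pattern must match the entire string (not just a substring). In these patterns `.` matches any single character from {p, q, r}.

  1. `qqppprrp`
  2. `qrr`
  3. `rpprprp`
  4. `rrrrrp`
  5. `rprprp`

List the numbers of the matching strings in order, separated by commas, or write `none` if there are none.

1 → no match
2 → no match
3 → match
4 → match
5 → match

3, 4, 5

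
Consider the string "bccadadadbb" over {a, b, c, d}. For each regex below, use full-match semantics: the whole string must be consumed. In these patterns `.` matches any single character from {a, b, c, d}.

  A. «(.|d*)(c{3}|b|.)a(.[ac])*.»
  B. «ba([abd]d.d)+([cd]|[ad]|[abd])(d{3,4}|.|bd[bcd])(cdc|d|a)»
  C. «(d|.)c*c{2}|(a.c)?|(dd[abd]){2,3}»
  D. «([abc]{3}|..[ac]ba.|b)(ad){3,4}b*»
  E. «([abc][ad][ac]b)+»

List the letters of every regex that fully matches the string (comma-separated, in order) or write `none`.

A → no match
B → no match — must start with "ba"
C → no match
D → match
E → no match

D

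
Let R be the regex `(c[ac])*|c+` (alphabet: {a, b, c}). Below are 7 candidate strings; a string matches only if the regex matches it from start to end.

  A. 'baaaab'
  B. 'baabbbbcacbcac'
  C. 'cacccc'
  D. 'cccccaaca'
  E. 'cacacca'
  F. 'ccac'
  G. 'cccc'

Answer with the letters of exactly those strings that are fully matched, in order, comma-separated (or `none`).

C, G

A → no match
B → no match
C → match
D → no match
E → no match
F → no match
G → match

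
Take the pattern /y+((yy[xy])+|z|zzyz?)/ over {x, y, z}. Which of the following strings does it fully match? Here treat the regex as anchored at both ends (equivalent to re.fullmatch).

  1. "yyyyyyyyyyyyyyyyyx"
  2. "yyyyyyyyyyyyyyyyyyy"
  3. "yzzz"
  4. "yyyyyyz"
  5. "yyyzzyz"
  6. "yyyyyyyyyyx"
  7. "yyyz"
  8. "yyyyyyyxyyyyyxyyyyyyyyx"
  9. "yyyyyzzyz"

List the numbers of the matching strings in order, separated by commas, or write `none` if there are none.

1 → match
2 → match
3 → no match
4 → match
5 → match
6 → match
7 → match
8 → match
9 → match

1, 2, 4, 5, 6, 7, 8, 9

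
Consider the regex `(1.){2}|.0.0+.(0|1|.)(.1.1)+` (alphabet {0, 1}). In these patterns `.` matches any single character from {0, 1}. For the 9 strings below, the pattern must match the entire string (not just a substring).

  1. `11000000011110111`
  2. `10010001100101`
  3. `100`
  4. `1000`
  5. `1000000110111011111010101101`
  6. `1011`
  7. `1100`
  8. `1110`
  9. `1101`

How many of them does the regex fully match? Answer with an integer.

2

1 → no match
2 → no match
3 → no match
4 → no match
5 → no match
6 → match
7 → no match
8 → match
9 → no match
Total matched: 2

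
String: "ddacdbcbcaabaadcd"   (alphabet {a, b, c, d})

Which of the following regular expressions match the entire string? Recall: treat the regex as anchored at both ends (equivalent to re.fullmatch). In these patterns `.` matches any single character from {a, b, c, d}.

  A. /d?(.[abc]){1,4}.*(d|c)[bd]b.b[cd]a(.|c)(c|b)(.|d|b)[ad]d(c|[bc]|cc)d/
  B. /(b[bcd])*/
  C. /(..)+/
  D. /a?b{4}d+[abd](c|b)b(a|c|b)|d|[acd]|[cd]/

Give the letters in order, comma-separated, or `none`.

A → match
B → no match
C → no match
D → no match

A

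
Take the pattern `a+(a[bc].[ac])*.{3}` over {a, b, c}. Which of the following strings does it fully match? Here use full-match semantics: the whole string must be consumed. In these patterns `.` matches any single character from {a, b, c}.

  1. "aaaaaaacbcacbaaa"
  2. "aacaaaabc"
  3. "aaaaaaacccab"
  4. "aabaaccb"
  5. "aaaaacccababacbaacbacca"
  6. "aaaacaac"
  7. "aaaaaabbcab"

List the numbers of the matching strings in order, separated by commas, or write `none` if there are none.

4

1 → no match
2. "aacaaaabc" → no match
3. "aaaaaaacccab" → no match
4. "aabaaccb" → match
5 → no match
6. "aaaacaac" → no match
7. "aaaaaabbcab" → no match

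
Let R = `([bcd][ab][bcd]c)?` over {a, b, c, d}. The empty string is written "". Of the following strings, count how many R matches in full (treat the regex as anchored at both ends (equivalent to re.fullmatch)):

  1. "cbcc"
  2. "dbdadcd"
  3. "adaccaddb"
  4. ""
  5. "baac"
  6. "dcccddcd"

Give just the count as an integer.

1 → match
2 → no match
3 → no match
4 → match
5 → no match
6 → no match
Total matched: 2

2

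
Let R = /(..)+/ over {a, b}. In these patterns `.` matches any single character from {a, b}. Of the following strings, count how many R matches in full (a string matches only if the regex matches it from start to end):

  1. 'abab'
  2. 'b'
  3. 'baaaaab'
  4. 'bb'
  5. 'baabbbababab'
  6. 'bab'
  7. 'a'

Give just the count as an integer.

3

1 → match
2 → no match
3 → no match
4 → match
5 → match
6 → no match
7 → no match
Total matched: 3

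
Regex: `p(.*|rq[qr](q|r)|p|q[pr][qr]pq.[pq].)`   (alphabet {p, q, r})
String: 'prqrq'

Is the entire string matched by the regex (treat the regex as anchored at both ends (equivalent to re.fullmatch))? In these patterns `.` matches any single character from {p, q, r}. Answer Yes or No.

Yes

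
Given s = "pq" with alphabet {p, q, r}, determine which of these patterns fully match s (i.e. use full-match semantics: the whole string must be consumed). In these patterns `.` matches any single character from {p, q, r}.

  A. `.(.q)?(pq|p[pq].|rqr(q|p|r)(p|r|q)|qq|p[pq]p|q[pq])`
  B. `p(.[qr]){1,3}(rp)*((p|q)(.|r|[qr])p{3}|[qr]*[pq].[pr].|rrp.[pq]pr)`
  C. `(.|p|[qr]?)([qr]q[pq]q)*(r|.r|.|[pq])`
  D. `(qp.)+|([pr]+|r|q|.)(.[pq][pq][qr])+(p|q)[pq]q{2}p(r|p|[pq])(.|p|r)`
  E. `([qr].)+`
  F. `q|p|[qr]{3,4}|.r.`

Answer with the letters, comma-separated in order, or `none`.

A → no match
B → no match
C → match
D → no match
E → no match
F → no match

C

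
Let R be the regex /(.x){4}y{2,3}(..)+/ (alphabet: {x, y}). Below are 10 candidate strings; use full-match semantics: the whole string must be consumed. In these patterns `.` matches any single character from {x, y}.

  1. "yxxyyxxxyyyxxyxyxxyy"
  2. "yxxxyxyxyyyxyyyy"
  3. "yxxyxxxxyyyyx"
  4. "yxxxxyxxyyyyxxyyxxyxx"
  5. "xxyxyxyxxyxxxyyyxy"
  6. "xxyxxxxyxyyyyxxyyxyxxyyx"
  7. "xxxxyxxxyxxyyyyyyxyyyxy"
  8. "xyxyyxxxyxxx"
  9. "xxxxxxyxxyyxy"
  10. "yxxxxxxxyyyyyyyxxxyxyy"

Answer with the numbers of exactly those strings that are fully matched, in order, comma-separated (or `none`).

2, 10

1 → no match
2 → match
3 → no match
4 → no match
5 → no match
6 → no match
7 → no match
8. "xyxyyxxxyxxx" → no match
9 → no match
10 → match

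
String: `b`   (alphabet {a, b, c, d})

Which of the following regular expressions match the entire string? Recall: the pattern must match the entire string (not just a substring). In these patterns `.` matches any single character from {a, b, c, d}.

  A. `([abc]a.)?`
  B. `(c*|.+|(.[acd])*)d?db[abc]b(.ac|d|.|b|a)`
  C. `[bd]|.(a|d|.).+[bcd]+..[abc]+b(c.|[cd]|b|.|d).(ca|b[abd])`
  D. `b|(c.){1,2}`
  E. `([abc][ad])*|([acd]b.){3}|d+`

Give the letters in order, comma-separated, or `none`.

A → no match
B → no match
C → match
D → match
E → no match

C, D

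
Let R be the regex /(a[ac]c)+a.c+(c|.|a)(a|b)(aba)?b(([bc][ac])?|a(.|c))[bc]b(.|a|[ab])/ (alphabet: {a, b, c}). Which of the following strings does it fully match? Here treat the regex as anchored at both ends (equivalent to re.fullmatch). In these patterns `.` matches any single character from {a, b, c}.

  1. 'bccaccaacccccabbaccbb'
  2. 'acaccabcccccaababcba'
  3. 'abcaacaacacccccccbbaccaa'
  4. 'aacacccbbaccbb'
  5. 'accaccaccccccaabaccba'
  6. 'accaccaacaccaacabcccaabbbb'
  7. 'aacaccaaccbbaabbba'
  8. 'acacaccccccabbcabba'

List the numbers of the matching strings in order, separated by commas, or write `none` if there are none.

4, 5, 6

1 → no match — must start with 'a'
2 → no match
3 → no match
4 → match
5 → match
6 → match
7 → no match
8 → no match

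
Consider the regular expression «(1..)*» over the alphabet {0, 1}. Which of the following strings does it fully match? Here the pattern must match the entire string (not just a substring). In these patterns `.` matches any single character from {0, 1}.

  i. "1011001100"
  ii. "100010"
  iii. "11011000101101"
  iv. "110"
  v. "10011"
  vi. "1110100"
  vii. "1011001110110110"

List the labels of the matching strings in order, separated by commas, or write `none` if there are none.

iv

i. "1011001100" → no match
ii. "100010" → no match
iii → no match
iv. "110" → match
v. "10011" → no match
vi. "1110100" → no match
vii → no match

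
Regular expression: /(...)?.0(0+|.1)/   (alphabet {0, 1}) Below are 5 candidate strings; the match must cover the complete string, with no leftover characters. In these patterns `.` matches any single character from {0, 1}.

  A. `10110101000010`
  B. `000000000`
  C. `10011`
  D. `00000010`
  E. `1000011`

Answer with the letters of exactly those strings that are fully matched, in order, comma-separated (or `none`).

B, E

A → no match
B → match
C → no match
D → no match
E → match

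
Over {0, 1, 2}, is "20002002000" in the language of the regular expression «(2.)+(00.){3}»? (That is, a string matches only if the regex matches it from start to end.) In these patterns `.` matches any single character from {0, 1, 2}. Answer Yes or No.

Yes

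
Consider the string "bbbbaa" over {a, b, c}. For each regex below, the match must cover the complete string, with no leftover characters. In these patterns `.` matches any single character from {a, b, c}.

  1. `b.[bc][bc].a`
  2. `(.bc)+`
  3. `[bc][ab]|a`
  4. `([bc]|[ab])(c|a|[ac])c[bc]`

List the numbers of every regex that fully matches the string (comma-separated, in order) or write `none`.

1 → match
2 → no match — must end with "bc"
3 → no match
4 → no match

1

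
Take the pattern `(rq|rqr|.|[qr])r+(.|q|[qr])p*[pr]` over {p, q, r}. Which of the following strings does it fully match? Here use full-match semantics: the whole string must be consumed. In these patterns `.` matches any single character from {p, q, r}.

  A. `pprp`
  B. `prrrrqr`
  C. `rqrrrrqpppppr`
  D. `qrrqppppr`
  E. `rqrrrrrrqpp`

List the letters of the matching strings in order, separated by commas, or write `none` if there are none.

A → no match
B → match
C → match
D → match
E → match

B, C, D, E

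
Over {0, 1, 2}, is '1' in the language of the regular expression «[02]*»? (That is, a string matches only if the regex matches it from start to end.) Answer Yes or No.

No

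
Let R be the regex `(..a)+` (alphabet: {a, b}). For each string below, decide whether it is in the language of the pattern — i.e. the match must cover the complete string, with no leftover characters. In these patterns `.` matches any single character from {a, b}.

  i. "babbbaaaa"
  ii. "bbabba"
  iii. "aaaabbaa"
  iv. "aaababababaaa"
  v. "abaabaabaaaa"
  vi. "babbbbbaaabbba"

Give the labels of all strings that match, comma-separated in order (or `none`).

ii, v

i → no match
ii → match
iii → no match
iv → no match
v → match
vi → no match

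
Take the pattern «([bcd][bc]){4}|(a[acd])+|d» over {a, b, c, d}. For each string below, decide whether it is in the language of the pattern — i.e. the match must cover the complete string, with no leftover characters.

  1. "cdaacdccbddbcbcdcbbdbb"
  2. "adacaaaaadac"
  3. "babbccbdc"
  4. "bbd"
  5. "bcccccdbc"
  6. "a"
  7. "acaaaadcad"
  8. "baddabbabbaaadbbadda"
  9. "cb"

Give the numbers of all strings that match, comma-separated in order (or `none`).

1 → no match
2 → match
3 → no match
4 → no match
5 → no match
6 → no match
7 → no match
8 → no match
9 → no match

2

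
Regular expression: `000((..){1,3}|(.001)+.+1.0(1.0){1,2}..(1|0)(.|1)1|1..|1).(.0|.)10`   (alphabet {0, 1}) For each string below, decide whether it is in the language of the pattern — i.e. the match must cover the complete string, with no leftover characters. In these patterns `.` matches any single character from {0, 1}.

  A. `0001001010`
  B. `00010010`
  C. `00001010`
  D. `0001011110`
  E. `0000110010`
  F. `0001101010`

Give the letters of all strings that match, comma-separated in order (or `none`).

A → match
B → match
C → no match
D → match
E → match
F → match

A, B, D, E, F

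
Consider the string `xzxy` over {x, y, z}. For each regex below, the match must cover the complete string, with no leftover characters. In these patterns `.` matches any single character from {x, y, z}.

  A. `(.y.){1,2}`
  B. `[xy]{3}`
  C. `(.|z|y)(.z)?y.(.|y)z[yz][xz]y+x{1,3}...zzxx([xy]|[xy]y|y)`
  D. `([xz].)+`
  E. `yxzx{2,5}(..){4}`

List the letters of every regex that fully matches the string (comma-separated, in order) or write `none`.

D

A → no match
B → no match
C → no match
D → match
E → no match — must start with `yxzx`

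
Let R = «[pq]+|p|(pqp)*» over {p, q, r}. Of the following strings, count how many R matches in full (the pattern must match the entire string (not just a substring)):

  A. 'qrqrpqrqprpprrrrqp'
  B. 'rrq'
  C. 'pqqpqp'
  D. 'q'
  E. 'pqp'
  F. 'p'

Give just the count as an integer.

4

A → no match
B → no match
C → match
D → match
E → match
F → match
Total matched: 4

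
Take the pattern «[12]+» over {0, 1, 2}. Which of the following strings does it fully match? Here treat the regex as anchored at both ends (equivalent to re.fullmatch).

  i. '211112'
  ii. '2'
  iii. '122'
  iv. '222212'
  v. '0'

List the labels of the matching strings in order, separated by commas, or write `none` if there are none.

i → match
ii → match
iii → match
iv → match
v → no match

i, ii, iii, iv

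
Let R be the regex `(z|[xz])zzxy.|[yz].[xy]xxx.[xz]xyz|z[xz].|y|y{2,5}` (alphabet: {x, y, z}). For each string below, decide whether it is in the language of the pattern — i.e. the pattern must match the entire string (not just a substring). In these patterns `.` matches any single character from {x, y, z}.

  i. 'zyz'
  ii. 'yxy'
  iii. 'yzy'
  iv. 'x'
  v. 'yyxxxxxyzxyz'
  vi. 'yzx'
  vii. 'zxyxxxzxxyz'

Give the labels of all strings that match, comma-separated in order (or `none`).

vii

i → no match
ii → no match
iii → no match
iv → no match
v → no match
vi → no match
vii → match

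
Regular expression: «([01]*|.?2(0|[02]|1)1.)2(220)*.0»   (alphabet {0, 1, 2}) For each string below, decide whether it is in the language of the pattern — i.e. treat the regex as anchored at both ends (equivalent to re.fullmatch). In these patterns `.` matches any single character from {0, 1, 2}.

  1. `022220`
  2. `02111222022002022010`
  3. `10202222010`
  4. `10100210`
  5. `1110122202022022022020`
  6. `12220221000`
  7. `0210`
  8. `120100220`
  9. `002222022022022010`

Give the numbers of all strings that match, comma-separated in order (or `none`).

4, 7

1 → no match
2 → no match
3 → no match
4 → match
5 → no match
6 → no match
7 → match
8 → no match
9 → no match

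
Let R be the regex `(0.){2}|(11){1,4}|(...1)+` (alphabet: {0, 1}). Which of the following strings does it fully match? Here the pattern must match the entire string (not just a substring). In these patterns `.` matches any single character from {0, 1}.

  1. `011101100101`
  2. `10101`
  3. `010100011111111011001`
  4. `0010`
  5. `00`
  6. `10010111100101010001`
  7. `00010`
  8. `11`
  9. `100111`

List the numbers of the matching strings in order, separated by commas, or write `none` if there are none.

6, 8

1 → no match
2 → no match
3 → no match
4 → no match
5 → no match
6 → match
7 → no match
8 → match
9 → no match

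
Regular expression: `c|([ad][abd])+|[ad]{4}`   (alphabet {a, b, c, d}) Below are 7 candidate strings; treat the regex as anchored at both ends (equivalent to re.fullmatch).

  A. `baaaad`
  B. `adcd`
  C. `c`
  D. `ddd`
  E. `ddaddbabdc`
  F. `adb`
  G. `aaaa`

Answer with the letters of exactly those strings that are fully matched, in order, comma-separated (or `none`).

C, G

A → no match
B → no match
C → match
D → no match
E → no match
F → no match
G → match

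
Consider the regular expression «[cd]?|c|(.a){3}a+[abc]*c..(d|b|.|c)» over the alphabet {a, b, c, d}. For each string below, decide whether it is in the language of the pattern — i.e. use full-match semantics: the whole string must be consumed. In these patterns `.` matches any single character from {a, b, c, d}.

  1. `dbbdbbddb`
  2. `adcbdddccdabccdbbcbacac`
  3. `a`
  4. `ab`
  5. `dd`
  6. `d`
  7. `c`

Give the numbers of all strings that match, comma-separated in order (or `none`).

1 → no match
2 → no match
3 → no match
4 → no match
5 → no match
6 → match
7 → match

6, 7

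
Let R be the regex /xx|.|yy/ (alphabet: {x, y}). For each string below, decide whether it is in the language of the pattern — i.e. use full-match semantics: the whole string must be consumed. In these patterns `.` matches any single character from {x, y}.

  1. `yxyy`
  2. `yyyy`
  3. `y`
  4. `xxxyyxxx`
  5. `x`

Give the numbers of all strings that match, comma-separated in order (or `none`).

1 → no match
2 → no match
3 → match
4 → no match
5 → match

3, 5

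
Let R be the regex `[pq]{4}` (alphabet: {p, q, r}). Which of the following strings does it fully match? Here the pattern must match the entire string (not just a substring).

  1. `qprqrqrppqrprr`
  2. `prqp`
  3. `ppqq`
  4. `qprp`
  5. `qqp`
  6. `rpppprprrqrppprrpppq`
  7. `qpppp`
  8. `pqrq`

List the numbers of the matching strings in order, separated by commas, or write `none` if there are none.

3

1 → no match
2 → no match
3 → match
4 → no match
5 → no match
6 → no match
7 → no match
8 → no match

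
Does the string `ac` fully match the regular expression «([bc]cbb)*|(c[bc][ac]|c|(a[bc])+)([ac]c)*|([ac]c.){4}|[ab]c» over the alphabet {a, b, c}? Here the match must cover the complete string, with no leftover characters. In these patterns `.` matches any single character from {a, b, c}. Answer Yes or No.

Yes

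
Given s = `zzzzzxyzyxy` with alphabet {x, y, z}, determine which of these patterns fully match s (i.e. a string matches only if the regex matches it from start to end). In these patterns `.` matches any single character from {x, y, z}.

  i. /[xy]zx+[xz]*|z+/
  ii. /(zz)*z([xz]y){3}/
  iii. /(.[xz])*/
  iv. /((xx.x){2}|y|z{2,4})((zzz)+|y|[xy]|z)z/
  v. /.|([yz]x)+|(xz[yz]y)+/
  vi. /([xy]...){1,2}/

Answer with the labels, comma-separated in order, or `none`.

ii

i → no match
ii → match
iii → no match
iv → no match — must end with `z`
v → no match
vi → no match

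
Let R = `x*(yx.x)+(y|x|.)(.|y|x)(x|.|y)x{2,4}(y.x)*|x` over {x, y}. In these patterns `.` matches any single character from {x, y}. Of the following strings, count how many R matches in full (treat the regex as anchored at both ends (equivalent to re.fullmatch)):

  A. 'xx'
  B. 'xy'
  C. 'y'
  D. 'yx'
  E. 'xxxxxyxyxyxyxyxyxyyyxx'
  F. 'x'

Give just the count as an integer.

2

A → no match
B → no match
C → no match
D → no match
E → match
F → match
Total matched: 2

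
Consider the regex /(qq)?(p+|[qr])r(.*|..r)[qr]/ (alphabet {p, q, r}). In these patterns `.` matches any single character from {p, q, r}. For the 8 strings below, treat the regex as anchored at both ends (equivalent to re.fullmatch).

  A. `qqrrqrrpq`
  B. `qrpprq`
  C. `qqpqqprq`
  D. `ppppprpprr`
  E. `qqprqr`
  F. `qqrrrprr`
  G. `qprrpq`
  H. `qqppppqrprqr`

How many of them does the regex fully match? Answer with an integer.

A. `qqrrqrrpq` → match
B. `qrpprq` → match
C. `qqpqqprq` → no match
D. `ppppprpprr` → match
E. `qqprqr` → match
F. `qqrrrprr` → match
G. `qprrpq` → no match
H. `qqppppqrprqr` → no match
Total matched: 5

5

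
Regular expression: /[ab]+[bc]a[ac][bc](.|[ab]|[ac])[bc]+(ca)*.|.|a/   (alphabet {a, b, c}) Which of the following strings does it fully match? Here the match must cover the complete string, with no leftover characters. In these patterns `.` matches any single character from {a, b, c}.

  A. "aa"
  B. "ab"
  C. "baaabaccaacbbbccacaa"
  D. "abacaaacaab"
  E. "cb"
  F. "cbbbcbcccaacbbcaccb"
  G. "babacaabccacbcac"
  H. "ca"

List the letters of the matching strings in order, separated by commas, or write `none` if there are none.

A. "aa" → no match
B. "ab" → no match
C → no match
D. "abacaaacaab" → no match
E. "cb" → no match
F → no match
G → no match
H. "ca" → no match

none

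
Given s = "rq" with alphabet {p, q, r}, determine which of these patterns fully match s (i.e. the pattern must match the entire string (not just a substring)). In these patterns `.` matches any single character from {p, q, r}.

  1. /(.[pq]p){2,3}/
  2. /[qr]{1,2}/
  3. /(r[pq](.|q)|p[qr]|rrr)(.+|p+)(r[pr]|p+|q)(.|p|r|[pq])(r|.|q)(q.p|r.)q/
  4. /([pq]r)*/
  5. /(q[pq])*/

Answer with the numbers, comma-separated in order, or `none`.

1 → no match — must end with "p"
2 → match
3 → no match
4 → no match
5 → no match

2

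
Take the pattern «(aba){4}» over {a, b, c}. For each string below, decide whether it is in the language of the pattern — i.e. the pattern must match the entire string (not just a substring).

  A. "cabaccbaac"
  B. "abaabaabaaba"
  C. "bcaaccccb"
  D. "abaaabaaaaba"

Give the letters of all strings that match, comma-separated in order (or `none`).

B

A → no match — must start with "aba"
B → match
C → no match — must start with "aba"
D → no match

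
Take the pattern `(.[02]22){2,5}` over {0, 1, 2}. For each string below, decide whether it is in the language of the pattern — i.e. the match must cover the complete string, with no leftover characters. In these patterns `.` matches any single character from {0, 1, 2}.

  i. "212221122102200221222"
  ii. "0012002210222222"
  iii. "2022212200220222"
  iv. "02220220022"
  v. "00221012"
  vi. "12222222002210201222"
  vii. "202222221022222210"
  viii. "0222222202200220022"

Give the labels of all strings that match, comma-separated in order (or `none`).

none

i → no match
ii → no match
iii → no match
iv → no match
v → no match — must end with "22"
vi → no match
vii → no match — must end with "22"
viii → no match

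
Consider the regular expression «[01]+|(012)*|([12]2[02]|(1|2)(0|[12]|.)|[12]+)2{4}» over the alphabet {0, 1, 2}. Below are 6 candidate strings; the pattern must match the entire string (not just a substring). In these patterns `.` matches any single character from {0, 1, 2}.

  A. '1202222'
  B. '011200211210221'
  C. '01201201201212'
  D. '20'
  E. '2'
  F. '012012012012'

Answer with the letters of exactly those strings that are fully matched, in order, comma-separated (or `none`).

A, F

A. '1202222' → match
B → no match
C → no match
D. '20' → no match
E. '2' → no match
F. '012012012012' → match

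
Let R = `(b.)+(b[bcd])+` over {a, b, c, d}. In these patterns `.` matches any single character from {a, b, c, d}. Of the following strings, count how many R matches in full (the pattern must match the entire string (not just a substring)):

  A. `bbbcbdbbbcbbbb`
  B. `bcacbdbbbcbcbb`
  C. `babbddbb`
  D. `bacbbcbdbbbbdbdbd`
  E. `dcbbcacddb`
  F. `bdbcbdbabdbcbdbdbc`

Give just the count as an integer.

A → match
B → no match
C → no match
D → no match
E → no match — must start with `b`
F → match
Total matched: 2

2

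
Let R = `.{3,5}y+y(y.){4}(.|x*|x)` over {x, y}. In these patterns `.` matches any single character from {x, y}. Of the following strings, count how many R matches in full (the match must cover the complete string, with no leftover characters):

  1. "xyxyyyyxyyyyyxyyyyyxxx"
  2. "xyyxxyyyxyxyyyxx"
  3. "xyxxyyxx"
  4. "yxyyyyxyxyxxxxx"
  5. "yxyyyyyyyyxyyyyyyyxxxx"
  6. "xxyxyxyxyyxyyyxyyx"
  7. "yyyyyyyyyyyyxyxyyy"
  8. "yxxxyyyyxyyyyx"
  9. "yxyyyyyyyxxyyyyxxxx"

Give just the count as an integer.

1 → no match
2 → match
3. "xyxxyyxx" → no match
4 → no match
5 → no match
6 → no match
7 → match
8 → no match
9 → no match
Total matched: 2

2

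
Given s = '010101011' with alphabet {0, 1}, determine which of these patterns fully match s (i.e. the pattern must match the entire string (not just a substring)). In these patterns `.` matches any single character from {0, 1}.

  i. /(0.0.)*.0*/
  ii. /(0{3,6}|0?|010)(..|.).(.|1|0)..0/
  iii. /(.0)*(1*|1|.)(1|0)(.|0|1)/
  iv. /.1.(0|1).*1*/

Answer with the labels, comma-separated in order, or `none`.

i → match
ii → no match — must end with '0'
iii → no match
iv → match

i, iv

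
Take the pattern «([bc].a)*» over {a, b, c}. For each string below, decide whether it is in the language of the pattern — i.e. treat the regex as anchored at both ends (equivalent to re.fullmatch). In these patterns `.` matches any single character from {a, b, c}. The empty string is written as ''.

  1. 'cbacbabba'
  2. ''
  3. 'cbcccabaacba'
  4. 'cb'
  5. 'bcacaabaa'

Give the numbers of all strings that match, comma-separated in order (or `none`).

1, 2, 5

1 → match
2 → match
3 → no match
4 → no match
5 → match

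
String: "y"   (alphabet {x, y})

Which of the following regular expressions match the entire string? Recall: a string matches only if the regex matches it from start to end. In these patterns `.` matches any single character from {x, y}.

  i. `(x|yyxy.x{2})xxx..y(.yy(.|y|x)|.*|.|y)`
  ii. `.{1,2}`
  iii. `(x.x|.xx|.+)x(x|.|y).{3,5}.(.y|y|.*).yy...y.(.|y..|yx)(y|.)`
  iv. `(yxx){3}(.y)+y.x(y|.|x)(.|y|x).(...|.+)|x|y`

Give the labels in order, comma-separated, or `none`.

ii, iv

i → no match
ii → match
iii → no match
iv → match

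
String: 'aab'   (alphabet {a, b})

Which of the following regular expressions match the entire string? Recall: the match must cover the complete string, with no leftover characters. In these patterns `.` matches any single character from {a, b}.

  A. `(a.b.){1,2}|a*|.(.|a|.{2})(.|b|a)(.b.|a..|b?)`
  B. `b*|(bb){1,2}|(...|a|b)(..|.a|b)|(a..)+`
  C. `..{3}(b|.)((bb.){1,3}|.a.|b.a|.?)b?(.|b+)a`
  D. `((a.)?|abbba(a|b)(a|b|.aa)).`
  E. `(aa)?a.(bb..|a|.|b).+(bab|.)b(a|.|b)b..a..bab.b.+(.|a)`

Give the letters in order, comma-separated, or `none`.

A, B, D

A → match
B → match
C → no match — must end with 'a'
D → match
E → no match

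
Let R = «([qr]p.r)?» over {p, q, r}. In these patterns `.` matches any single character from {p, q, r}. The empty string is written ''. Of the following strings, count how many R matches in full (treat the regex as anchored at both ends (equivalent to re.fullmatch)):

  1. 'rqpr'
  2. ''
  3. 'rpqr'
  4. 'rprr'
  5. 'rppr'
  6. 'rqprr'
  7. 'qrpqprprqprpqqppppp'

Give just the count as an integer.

4

1 → no match
2 → match
3 → match
4 → match
5 → match
6 → no match
7 → no match
Total matched: 4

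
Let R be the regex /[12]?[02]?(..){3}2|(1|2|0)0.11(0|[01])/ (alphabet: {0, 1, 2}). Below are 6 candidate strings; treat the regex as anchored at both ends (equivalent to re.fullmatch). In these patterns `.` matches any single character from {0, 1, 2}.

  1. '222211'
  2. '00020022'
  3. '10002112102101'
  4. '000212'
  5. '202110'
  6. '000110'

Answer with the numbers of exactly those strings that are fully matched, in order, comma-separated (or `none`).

1 → no match
2 → match
3 → no match
4 → no match
5 → match
6 → match

2, 5, 6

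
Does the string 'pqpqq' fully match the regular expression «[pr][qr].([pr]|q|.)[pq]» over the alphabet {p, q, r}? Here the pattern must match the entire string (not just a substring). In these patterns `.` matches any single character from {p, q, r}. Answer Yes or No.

Yes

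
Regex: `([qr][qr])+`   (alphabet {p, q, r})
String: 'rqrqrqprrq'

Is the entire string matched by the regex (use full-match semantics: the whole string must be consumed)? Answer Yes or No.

No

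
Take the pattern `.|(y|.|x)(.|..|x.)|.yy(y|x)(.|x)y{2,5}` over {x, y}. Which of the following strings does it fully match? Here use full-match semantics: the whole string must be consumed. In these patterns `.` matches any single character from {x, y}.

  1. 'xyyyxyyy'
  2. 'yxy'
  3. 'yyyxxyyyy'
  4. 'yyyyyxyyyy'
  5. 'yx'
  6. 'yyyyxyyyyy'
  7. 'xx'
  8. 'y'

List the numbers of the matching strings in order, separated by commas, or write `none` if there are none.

1, 2, 3, 5, 6, 7, 8

1 → match
2 → match
3 → match
4 → no match
5 → match
6 → match
7 → match
8 → match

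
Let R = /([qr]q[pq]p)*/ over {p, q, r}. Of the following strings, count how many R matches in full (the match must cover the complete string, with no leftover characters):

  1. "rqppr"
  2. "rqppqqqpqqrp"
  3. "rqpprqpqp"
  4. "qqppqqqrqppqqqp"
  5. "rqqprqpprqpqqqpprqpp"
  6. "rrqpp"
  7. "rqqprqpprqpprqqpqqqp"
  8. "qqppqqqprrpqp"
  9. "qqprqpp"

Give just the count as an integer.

1 → no match
2 → no match
3 → no match
4 → no match
5 → no match
6 → no match
7 → match
8 → no match
9 → no match
Total matched: 1

1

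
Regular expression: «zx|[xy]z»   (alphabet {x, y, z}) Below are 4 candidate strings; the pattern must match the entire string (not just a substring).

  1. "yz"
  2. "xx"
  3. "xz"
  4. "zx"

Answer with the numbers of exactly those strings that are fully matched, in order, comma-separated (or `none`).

1, 3, 4

1. "yz" → match
2. "xx" → no match
3. "xz" → match
4. "zx" → match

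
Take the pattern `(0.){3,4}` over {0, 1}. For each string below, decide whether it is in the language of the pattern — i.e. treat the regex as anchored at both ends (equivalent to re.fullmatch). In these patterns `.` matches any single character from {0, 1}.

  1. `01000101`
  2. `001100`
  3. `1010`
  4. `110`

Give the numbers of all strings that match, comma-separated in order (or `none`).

1. `01000101` → match
2. `001100` → no match
3. `1010` → no match — must start with `0`
4. `110` → no match — must start with `0`

1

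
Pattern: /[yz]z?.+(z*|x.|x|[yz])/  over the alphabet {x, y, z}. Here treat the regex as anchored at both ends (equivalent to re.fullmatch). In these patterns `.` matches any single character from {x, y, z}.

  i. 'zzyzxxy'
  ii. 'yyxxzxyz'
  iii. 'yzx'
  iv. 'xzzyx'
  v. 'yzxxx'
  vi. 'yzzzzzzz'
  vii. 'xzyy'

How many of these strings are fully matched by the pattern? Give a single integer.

5

i. 'zzyzxxy' → match
ii. 'yyxxzxyz' → match
iii. 'yzx' → match
iv. 'xzzyx' → no match
v. 'yzxxx' → match
vi. 'yzzzzzzz' → match
vii. 'xzyy' → no match
Total matched: 5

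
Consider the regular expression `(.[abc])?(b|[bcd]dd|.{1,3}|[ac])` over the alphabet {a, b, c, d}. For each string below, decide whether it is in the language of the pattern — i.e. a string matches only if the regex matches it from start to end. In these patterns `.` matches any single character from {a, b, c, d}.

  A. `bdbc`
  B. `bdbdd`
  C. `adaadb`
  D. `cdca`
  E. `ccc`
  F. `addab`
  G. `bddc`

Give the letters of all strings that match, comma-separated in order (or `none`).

A → no match
B → no match
C → no match
D → no match
E → match
F → no match
G → no match

E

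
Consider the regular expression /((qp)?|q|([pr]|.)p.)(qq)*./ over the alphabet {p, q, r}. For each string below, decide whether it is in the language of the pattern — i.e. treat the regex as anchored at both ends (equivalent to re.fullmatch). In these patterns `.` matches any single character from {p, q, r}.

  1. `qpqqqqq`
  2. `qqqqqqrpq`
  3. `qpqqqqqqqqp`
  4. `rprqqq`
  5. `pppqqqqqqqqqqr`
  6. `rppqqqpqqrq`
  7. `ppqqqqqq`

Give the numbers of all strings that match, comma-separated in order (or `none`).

1 → match
2 → no match
3 → match
4 → match
5 → match
6 → no match
7 → match

1, 3, 4, 5, 7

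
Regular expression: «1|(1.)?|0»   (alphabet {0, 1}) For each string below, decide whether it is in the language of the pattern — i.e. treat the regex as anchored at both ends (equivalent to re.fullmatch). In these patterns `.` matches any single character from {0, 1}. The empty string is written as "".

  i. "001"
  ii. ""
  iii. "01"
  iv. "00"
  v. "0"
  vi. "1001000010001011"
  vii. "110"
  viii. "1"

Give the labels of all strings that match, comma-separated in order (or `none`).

i. "001" → no match
ii. "" → match
iii. "01" → no match
iv. "00" → no match
v. "0" → match
vi → no match
vii. "110" → no match
viii. "1" → match

ii, v, viii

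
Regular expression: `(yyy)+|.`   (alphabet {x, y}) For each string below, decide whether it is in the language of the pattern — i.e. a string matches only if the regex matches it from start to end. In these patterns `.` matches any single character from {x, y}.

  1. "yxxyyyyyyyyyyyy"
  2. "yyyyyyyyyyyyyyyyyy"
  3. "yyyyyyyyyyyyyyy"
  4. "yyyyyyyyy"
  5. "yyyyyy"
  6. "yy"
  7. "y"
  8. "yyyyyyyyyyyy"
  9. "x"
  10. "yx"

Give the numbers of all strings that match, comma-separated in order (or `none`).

2, 3, 4, 5, 7, 8, 9

1 → no match
2 → match
3 → match
4 → match
5 → match
6 → no match
7 → match
8 → match
9 → match
10 → no match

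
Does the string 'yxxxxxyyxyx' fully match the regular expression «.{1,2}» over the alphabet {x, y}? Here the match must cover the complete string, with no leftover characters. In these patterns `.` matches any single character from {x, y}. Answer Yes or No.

No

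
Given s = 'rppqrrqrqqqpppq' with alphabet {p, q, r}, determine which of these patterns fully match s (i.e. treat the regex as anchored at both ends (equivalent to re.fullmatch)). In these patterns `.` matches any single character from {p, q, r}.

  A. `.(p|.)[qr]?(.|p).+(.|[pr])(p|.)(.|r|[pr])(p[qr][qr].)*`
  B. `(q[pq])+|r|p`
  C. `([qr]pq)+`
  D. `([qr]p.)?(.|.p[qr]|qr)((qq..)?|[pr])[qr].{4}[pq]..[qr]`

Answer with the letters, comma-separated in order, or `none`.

A → match
B → no match
C → no match
D → match

A, D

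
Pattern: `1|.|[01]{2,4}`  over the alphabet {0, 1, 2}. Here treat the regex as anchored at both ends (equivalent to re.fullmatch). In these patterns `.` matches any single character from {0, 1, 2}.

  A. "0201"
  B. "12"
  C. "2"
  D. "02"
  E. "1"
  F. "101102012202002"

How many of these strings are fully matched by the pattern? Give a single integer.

A → no match
B → no match
C → match
D → no match
E → match
F → no match
Total matched: 2

2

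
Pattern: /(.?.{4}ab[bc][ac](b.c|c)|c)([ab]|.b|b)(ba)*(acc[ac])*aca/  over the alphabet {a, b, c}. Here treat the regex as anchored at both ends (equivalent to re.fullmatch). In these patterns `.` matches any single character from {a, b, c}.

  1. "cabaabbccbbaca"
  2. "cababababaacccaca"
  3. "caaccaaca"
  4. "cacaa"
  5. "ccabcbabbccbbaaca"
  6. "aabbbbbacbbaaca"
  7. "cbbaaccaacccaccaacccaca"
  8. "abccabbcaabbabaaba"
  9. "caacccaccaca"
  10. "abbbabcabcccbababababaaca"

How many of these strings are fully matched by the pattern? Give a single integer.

4

1 → match
2 → match
3 → match
4 → no match — must end with "aca"
5 → no match
6 → no match
7 → match
8 → no match — must end with "aca"
9 → no match
10 → no match
Total matched: 4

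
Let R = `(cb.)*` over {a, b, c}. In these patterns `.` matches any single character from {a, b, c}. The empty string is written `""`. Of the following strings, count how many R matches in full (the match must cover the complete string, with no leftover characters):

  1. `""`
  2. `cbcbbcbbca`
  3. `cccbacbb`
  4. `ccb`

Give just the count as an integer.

1 → match
2 → no match
3 → no match
4 → no match
Total matched: 1

1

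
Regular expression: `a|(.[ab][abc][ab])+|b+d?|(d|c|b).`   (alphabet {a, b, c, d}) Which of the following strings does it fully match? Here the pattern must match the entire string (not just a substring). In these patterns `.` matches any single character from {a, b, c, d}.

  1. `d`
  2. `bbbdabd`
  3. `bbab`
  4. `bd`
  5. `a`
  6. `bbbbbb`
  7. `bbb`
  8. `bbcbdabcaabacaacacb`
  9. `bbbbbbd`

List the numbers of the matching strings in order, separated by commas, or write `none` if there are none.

3, 4, 5, 6, 7, 9

1 → no match
2 → no match
3 → match
4 → match
5 → match
6 → match
7 → match
8 → no match
9 → match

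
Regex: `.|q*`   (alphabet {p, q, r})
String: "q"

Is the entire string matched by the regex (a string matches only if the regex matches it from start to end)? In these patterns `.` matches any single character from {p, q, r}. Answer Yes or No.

Yes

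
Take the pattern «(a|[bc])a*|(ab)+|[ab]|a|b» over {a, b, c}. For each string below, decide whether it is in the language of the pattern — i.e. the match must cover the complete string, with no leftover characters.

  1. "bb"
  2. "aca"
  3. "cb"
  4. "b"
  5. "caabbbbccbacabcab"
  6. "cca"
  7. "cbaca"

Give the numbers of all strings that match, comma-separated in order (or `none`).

4

1 → no match
2 → no match
3 → no match
4 → match
5 → no match
6 → no match
7 → no match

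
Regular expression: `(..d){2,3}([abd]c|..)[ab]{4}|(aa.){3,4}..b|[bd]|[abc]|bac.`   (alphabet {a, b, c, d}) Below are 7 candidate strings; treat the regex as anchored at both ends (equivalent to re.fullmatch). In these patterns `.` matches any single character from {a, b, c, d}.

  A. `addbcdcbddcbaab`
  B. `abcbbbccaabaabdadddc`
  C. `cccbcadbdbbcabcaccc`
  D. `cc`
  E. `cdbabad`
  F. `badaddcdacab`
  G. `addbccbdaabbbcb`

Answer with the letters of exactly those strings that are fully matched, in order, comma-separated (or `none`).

A → match
B → no match
C → no match
D → no match
E → no match
F → no match
G → no match

A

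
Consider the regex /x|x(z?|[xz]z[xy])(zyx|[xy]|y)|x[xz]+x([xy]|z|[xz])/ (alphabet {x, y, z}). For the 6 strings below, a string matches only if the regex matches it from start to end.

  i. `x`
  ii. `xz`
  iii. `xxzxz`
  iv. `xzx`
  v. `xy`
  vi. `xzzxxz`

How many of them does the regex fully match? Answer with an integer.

i → match
ii → no match
iii → match
iv → match
v → match
vi → match
Total matched: 5

5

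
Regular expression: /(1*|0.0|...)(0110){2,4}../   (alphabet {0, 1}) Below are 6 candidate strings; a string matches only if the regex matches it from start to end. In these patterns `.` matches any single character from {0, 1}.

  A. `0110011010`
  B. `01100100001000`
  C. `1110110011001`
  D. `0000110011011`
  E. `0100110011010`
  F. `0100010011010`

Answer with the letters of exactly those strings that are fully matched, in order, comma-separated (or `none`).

A, C, D, E

A → match
B → no match
C → match
D → match
E → match
F → no match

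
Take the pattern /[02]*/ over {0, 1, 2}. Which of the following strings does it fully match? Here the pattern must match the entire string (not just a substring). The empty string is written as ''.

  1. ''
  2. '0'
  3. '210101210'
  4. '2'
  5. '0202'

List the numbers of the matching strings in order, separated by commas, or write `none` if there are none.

1 → match
2 → match
3 → no match
4 → match
5 → match

1, 2, 4, 5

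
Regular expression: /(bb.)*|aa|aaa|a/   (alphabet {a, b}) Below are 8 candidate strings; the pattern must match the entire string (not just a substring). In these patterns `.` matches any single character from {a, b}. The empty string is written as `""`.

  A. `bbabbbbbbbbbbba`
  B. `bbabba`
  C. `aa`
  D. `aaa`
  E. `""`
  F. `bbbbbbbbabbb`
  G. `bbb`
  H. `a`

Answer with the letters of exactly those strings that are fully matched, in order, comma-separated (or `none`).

A → match
B. `bbabba` → match
C. `aa` → match
D. `aaa` → match
E. `""` → match
F. `bbbbbbbbabbb` → match
G. `bbb` → match
H. `a` → match

A, B, C, D, E, F, G, H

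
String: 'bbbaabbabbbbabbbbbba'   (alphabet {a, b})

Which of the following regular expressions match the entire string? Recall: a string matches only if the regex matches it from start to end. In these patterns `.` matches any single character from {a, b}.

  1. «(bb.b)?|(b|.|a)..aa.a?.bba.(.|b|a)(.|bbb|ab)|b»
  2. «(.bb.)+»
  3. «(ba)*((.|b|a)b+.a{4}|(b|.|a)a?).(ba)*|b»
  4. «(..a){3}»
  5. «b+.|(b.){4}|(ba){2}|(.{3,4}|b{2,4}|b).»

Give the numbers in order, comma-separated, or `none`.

2

1 → no match
2 → match
3 → no match
4 → no match
5 → no match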